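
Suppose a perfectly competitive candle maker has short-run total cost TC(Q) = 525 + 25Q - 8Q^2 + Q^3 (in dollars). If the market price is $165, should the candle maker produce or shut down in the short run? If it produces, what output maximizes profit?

Variable cost is VC = 25Q - 8Q^2 + Q^3, so AVC = VC/Q = 25 - 8Q + Q^2 and MC = dTC/dQ = 25 - 16Q + 3Q^2.
AVC hits its minimum where MC = AVC, at Q = 4, giving min AVC = 25 - 8·4 + 4^2 = $9.
Since P = $165 ≥ min AVC = $9, price covers variable cost and the firm should produce.
Set P = MC: 165 = 25 - 16Q + 3Q^2 → -140 - 16Q + 3Q^2 = 0. The roots are Q = -14/3 and Q = 10; the profit-maximizing output is on the rising part of MC, so Q* = 10.
Check: AVC at Q = 10 is $45 ≤ P, so revenue covers variable cost.
Profit = P·Q − TC = 165·10 − 975 = $675.

Produce at Q = 10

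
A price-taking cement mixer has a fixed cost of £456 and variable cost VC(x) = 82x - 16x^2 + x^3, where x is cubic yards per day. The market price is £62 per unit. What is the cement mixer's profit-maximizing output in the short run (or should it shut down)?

Variable cost is VC = 82x - 16x^2 + x^3, so AVC = VC/x = 82 - 16x + x^2 and MC = dTC/dx = 82 - 32x + 3x^2.
AVC is minimized where dAVC/dx = -16 + 2x = 0, at x = 8; min AVC = 82 - 16·8 + 8^2 = £18.
Because £62 ≥ £18, revenue can cover variable cost; the firm operates.
Set P = MC: 62 = 82 - 32x + 3x^2 → 20 - 32x + 3x^2 = 0. The roots are x = 2/3 and x = 10; the profit-maximizing output is on the rising part of MC, so x* = 10.
Check: AVC at x = 10 is £22 ≤ P, so revenue covers variable cost.
Profit = P·x − TC = 62·10 − 676 = -£56, a loss, but smaller than the £456 fixed cost the firm would lose by shutting down.

Produce at x = 10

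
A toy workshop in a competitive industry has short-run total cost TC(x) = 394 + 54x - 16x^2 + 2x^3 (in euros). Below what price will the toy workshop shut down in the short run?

€22 per unit

The shutdown price is the minimum of AVC. VC = 54x - 16x^2 + 2x^3, so AVC = 54 - 16x + 2x^2.
At the minimum of AVC, MC = AVC. MC = 54 - 32x + 6x^2; setting MC = AVC gives 4x^2 - 16x = 0, so x = 4. min AVC = 22.
So the shutdown price is €22.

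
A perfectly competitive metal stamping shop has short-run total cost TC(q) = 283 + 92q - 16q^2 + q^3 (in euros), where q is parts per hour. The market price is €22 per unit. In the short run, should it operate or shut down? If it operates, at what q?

From TC, MC = TC'(q) = 92 - 32q + 3q^2 and AVC = VC/q = 92 - 16q + q^2.
The AVC parabola has its vertex at q = 16/2 = 8, where AVC = 92 - 16·8 + 8^2 = €28.
Since P = €22 < min AVC = €28, price fails to cover variable cost at any output.
The firm minimizes its loss by shutting down and losing only its fixed cost of €283.

Shut down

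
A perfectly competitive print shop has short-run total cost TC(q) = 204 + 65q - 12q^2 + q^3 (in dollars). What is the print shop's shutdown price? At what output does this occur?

The shutdown price is the minimum of AVC. VC = 65q - 12q^2 + q^3, so AVC = 65 - 12q + q^2.
At the minimum of AVC, MC = AVC. MC = 65 - 24q + 3q^2; setting MC = AVC gives 2q^2 - 12q = 0, so q = 6. min AVC = 29.
So the shutdown price is $29.

$29 per unit, at q = 6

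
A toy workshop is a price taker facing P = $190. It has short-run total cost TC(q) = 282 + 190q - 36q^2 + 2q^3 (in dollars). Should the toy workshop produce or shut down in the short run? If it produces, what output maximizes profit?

Strip out fixed cost: VC = 190q - 36q^2 + 2q^3. Then AVC = 190 - 36q + 2q^2 and MC = 190 - 72q + 6q^2.
AVC is minimized where dAVC/dq = -36 + 4q = 0, at q = 9; min AVC = 190 - 36·9 + 2·9^2 = $28.
P = $190 exceeds min AVC = $28, so the firm stays open.
P = MC gives -72q + 6q^2 = 0, with roots 0 and 12. Take the larger (rising MC): q* = 12.
Check: AVC at q = 12 is $46 ≤ P, so revenue covers variable cost.
Profit = P·q − TC = 190·12 − 834 = $1446.

Produce at q = 12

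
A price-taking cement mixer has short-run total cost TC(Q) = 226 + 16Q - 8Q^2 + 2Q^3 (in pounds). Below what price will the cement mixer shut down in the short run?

£8 per unit

The shutdown price is the minimum of AVC. VC = 16Q - 8Q^2 + 2Q^3, so AVC = 16 - 8Q + 2Q^2.
dAVC/dQ = -8 + 4Q = 0 gives Q = 2. min AVC = 16 - 8·2 + 2·2^2 = 8.
So the shutdown price is £8.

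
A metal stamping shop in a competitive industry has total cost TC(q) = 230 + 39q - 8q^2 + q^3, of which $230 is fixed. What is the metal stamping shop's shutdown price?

$23 per unit

The shutdown price is the minimum of AVC. VC = 39q - 8q^2 + q^3, so AVC = 39 - 8q + q^2.
At the minimum of AVC, MC = AVC. MC = 39 - 16q + 3q^2; setting MC = AVC gives 2q^2 - 8q = 0, so q = 4. min AVC = 23.
The firm shuts down for any P below $23.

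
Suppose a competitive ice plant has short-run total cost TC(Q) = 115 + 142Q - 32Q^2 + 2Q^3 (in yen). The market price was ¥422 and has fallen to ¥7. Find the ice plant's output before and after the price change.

Output falls from 14 to 0 (the firm shuts down)

AVC = 142 - 32Q + 2Q^2, minimized at Q = 8 where min AVC = ¥14. MC = 142 - 64Q + 6Q^2.
At P = ¥422 ≥ min AVC, set P = MC on the rising branch: Q = 14.
At P = ¥7 < min AVC = ¥14, price no longer covers variable cost at any output, so the firm shuts down: Q = 0.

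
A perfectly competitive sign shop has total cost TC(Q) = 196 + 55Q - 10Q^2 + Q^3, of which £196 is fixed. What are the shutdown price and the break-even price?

AVC = 55 - 10Q + Q^2; minimized at Q = 5, giving min AVC = £30. That is the shutdown price.
ATC = 196/Q + 55 - 10Q + Q^2. Setting dATC/dQ = −196/Q^2 − 10 + 2Q = 0 gives Q = 7 (since 2·7^3 − 10·7^2 = 196).
min ATC = 196/7 + 55 − 10·7 + 7^2 = £62. That is the break-even price.
For £30 ≤ P < £62 the firm produces at a loss; below £30 it shuts down.

Shutdown price = £30; break-even price = £62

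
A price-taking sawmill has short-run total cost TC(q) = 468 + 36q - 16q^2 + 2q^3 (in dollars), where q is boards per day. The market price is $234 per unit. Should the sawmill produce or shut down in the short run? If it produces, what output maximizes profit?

From TC, MC = TC'(q) = 36 - 32q + 6q^2 and AVC = VC/q = 36 - 16q + 2q^2.
AVC is minimized where dAVC/dq = -16 + 4q = 0, at q = 4; min AVC = 36 - 16·4 + 2·4^2 = $4.
Because $234 ≥ $4, revenue can cover variable cost; the firm operates.
Solving P = MC: -198 - 32q + 6q^2 = 0 ⇒ q = -11/3 or 9. On the upward-sloping branch, q* = 9.
Check: AVC at q = 9 is $54 ≤ P, so revenue covers variable cost.
Profit = P·q − TC = 234·9 − 954 = $1152.

Produce at q = 9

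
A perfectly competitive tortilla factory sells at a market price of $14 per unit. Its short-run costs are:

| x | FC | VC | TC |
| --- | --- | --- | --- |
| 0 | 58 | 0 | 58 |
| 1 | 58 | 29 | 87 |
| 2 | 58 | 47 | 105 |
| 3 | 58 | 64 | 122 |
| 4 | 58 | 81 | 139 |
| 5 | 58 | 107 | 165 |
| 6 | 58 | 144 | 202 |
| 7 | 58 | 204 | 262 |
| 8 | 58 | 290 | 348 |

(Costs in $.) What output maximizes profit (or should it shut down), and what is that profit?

x = 0 (shut down); profit = -$58

Profit at each row (π = 14x − TC): x=0: -58; x=1: -73; x=2: -77; x=3: -80; x=4: -83; x=5: -95; x=6: -118; x=7: -164; x=8: -236.
Profit is highest at x = 0. Equivalently, the lowest AVC in the table is 81/4 ≈ $20.25 at x = 4, and P = $14 falls below it — price never covers variable cost, so the firm shuts down and loses only its fixed cost.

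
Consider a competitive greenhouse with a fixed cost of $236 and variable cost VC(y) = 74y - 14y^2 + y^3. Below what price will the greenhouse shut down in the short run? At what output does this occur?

Short-run supply begins at min AVC. From VC = 74y - 14y^2 + y^3, AVC = 74 - 14y + y^2.
At the minimum of AVC, MC = AVC. MC = 74 - 28y + 3y^2; setting MC = AVC gives 2y^2 - 14y = 0, so y = 7. min AVC = 25.
The firm shuts down for any P below $25.

$25 per unit, at y = 7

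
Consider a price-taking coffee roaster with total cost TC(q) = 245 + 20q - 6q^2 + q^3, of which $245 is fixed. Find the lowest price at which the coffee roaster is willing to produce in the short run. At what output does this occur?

$11 per unit, at q = 3

The shutdown price is the minimum of AVC. VC = 20q - 6q^2 + q^3, so AVC = 20 - 6q + q^2.
dAVC/dq = -6 + 2q = 0 gives q = 3. min AVC = 20 - 6·3 + 3^2 = 11.
So the shutdown price is $11.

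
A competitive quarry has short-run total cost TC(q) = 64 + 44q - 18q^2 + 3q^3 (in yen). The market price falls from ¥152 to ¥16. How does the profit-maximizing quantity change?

AVC = 44 - 18q + 3q^2, minimized at q = 3 where min AVC = ¥17. MC = 44 - 36q + 9q^2.
At P = ¥152 ≥ min AVC, set P = MC on the rising branch: q = 6.
At P = ¥16 < min AVC = ¥17, price no longer covers variable cost at any output, so the firm shuts down: q = 0.

Output falls from 6 to 0 (the firm shuts down)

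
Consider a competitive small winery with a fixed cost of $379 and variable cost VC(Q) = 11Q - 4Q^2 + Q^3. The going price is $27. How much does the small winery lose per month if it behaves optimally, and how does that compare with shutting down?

Profit = -$315 at Q = 4

AVC = 11 - 4Q + Q^2 has its minimum $7 at Q = 2; price $27 clears that bar, so the firm operates.
With MC = 11 - 8Q + 3Q^2, P = MC on the upward-sloping part at Q* = 4.
TR = 27·4 = 108. TC = 379 + 44 = 423. Profit = 108 − 423 = -$315.
That loss of $315 beats the $379 the firm would lose by shutting down; producing recovers $64 of fixed cost.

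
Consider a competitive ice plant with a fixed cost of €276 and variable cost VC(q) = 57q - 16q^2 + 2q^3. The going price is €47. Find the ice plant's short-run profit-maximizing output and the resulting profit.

AVC = 57 - 16q + 2q^2 has its minimum €25 at q = 4; price €47 clears that bar, so the firm operates.
MC = 57 - 32q + 6q^2. Setting P = MC and taking the root on the rising branch gives q* = 5.
TR = 47·5 = 235. TC = 276 + 135 = 411. Profit = 235 − 411 = -€176.
By producing, the firm covers all variable cost plus €100 of fixed cost; shutting down would lose the full €276.

Profit = -€176 at q = 5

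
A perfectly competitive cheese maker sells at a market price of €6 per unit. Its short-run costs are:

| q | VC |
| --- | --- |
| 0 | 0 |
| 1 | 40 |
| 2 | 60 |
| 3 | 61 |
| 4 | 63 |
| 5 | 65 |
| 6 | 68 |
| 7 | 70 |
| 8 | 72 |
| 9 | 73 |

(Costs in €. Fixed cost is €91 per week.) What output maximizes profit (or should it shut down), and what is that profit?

Tabulate TR − TC: q=0: -91; q=1: -125; q=2: -139; q=3: -134; q=4: -130; q=5: -126; q=6: -123; q=7: -119; q=8: -115; q=9: -110.
Profit is highest at q = 0. Equivalently, the lowest AVC in the table is 73/9 ≈ €8.11 at q = 9, and P = €6 falls below it — price never covers variable cost, so the firm shuts down and loses only its fixed cost.

q = 0 (shut down); profit = -€91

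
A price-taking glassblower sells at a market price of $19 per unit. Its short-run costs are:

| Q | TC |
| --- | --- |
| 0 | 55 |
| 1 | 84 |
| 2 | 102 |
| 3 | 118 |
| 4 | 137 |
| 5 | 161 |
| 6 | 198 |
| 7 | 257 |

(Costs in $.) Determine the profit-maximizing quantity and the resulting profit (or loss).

Tabulate TR − TC: Q=0: -55; Q=1: -65; Q=2: -64; Q=3: -61; Q=4: -61; Q=5: -66; Q=6: -84; Q=7: -124.
Profit is highest at Q = 0. Equivalently, the lowest AVC in the table is 82/4 ≈ $20.50 at Q = 4, and P = $19 falls below it — price never covers variable cost, so the firm shuts down and loses only its fixed cost.

Q = 0 (shut down); profit = -$55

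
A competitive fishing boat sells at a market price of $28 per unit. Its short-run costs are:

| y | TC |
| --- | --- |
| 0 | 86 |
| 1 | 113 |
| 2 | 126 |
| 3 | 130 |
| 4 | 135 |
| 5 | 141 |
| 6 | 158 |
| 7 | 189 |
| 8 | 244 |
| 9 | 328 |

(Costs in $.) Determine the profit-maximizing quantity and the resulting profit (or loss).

y = 6; profit = $10

Profit at each row (π = 28y − TC): y=0: -86; y=1: -85; y=2: -70; y=3: -46; y=4: -23; y=5: -1; y=6: 10; y=7: 7; y=8: -20; y=9: -76.
Profit is maximized at y = 6. AVC there is 72/6 = $12 ≤ P, so producing beats shutting down (which would give -$86).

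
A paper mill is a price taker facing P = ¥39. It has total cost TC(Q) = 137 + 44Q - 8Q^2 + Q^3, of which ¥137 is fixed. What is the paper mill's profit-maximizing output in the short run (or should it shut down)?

Produce at Q = 5

From TC, MC = TC'(Q) = 44 - 16Q + 3Q^2 and AVC = VC/Q = 44 - 8Q + Q^2.
AVC hits its minimum where MC = AVC, at Q = 4, giving min AVC = 44 - 8·4 + 4^2 = ¥28.
P = ¥39 exceeds min AVC = ¥28, so the firm stays open.
Set P = MC: 39 = 44 - 16Q + 3Q^2 → 5 - 16Q + 3Q^2 = 0. The roots are Q = 1/3 and Q = 5; the profit-maximizing output is on the rising part of MC, so Q* = 5.
Check: AVC at Q = 5 is ¥29 ≤ P, so revenue covers variable cost.
Profit = P·Q − TC = 39·5 − 282 = -¥87, a loss, but smaller than the ¥137 fixed cost the firm would lose by shutting down.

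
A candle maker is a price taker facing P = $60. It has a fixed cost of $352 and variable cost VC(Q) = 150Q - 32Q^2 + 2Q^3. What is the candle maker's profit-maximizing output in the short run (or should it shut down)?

Produce at Q = 9

Strip out fixed cost: VC = 150Q - 32Q^2 + 2Q^3. Then AVC = 150 - 32Q + 2Q^2 and MC = 150 - 64Q + 6Q^2.
The AVC parabola has its vertex at Q = 32/4 = 8, where AVC = 150 - 32·8 + 2·8^2 = $22.
Because $60 ≥ $22, revenue can cover variable cost; the firm operates.
Set P = MC: 60 = 150 - 64Q + 6Q^2 → 90 - 64Q + 6Q^2 = 0. The roots are Q = 5/3 and Q = 9; the profit-maximizing output is on the rising part of MC, so Q* = 9.
Check: AVC at Q = 9 is $24 ≤ P, so revenue covers variable cost.
Profit = P·Q − TC = 60·9 − 568 = -$28, a loss, but smaller than the $352 fixed cost the firm would lose by shutting down.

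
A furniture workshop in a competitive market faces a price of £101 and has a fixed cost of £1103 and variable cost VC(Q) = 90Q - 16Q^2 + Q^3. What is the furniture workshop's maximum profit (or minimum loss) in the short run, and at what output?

AVC = 90 - 16Q + Q^2; min AVC = £26 at Q = 8. Since P = £101 ≥ min AVC, the firm produces.
With MC = 90 - 32Q + 3Q^2, P = MC on the upward-sloping part at Q* = 11.
TR = 101·11 = 1111. TC = 1103 + 385 = 1488. Profit = 1111 − 1488 = -£377.
By producing, the firm covers all variable cost plus £726 of fixed cost; shutting down would lose the full £1103.

Profit = -£377 at Q = 11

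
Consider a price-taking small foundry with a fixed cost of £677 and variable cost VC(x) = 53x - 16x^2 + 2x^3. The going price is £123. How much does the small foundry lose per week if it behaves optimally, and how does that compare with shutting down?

AVC = 53 - 16x + 2x^2 has its minimum £21 at x = 4; price £123 clears that bar, so the firm operates.
With MC = 53 - 32x + 6x^2, P = MC on the upward-sloping part at x* = 7.
TR = 123·7 = 861. TC = 677 + 273 = 950. Profit = 861 − 950 = -£89.
That loss of £89 beats the £677 the firm would lose by shutting down; producing recovers £588 of fixed cost.

Profit = -£89 at x = 7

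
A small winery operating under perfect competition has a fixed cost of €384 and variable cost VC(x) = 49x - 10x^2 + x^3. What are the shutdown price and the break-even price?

Shutdown price = €24; break-even price = €81

Shutdown price = min AVC. AVC = 49 - 10x + x^2, with vertex at x = 5 and minimum €24.
ATC = 384/x + 49 - 10x + x^2. Setting dATC/dx = −384/x^2 − 10 + 2x = 0 gives x = 8 (since 2·8^3 − 10·8^2 = 384).
min ATC = 384/8 + 49 − 10·8 + 8^2 = €81. That is the break-even price.
Between these two prices the firm operates at a loss; above €81 it earns a profit.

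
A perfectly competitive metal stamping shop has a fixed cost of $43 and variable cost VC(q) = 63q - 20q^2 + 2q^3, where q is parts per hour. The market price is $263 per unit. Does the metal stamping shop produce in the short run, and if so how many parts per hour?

Strip out fixed cost: VC = 63q - 20q^2 + 2q^3. Then AVC = 63 - 20q + 2q^2 and MC = 63 - 40q + 6q^2.
AVC is minimized where dAVC/dq = -20 + 4q = 0, at q = 5; min AVC = 63 - 20·5 + 2·5^2 = $13.
P = $263 exceeds min AVC = $13, so the firm stays open.
P = MC gives -200 - 40q + 6q^2 = 0, with roots -10/3 and 10. Take the larger (rising MC): q* = 10.
Check: AVC at q = 10 is $63 ≤ P, so revenue covers variable cost.
Profit = P·q − TC = 263·10 − 673 = $1957.

Produce at q = 10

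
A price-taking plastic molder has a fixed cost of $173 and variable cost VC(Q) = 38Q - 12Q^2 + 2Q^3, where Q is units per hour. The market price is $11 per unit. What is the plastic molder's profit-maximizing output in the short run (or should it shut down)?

Variable cost is VC = 38Q - 12Q^2 + 2Q^3, so AVC = VC/Q = 38 - 12Q + 2Q^2 and MC = dTC/dQ = 38 - 24Q + 6Q^2.
AVC hits its minimum where MC = AVC, at Q = 3, giving min AVC = 38 - 12·3 + 2·3^2 = $20.
P = $11 lies below min AVC = $20; no output level covers variable cost.
Best response: produce nothing and absorb the $173 fixed cost.

Shut down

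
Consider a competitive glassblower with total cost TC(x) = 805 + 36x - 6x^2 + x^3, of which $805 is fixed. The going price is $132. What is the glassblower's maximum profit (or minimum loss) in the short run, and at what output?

AVC = 36 - 6x + x^2; min AVC = $27 at x = 3. Since P = $132 ≥ min AVC, the firm produces.
With MC = 36 - 12x + 3x^2, P = MC on the upward-sloping part at x* = 8.
TR = 132·8 = 1056. TC = 805 + 416 = 1221. Profit = 1056 − 1221 = -$165.
Shutting down would mean losing the fixed cost of $805, so operating at a loss of $165 is better by $640.

Profit = -$165 at x = 8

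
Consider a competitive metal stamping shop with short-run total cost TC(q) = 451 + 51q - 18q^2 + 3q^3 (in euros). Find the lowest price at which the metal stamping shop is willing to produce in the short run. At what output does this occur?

€24 per unit, at q = 3

The shutdown price is the minimum of AVC. VC = 51q - 18q^2 + 3q^3, so AVC = 51 - 18q + 3q^2.
At the minimum of AVC, MC = AVC. MC = 51 - 36q + 9q^2; setting MC = AVC gives 6q^2 - 18q = 0, so q = 3. min AVC = 24.
So the shutdown price is €24.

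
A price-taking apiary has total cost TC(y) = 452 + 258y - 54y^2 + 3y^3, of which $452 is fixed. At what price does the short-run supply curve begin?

$15 per unit

The firm shuts down when price falls below the minimum of average variable cost. AVC = VC/y = 258 - 54y + 3y^2.
At the minimum of AVC, MC = AVC. MC = 258 - 108y + 9y^2; setting MC = AVC gives 6y^2 - 54y = 0, so y = 9. min AVC = 15.
For P < $15 the firm produces nothing.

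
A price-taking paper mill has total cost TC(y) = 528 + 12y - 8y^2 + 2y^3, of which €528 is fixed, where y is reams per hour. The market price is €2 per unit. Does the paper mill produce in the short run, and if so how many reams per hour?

Variable cost is VC = 12y - 8y^2 + 2y^3, so AVC = VC/y = 12 - 8y + 2y^2 and MC = dTC/dy = 12 - 16y + 6y^2.
AVC is minimized where dAVC/dy = -8 + 4y = 0, at y = 2; min AVC = 12 - 8·2 + 2·2^2 = €4.
Since P = €2 < min AVC = €4, price fails to cover variable cost at any output.
Best response: produce nothing and absorb the €528 fixed cost.

Shut down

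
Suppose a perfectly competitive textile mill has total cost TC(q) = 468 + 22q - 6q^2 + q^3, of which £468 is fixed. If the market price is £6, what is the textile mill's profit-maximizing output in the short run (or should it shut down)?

Variable cost is VC = 22q - 6q^2 + q^3, so AVC = VC/q = 22 - 6q + q^2 and MC = dTC/dq = 22 - 12q + 3q^2.
The AVC parabola has its vertex at q = 6/2 = 3, where AVC = 22 - 6·3 + 3^2 = £13.
Since P = £6 < min AVC = £13, price fails to cover variable cost at any output.
Shutting down limits the loss to fixed cost, £468.

Shut down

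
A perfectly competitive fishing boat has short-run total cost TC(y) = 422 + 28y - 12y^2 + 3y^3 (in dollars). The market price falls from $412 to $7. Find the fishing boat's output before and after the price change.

MC = 28 - 24y + 9y^2; the shutdown threshold is min AVC = $16 (at y = 2).
With P = $412 above the shutdown price, P = MC gives y = 8.
At P = $7 < min AVC = $16, price no longer covers variable cost at any output, so the firm shuts down: y = 0.

Output falls from 8 to 0 (the firm shuts down)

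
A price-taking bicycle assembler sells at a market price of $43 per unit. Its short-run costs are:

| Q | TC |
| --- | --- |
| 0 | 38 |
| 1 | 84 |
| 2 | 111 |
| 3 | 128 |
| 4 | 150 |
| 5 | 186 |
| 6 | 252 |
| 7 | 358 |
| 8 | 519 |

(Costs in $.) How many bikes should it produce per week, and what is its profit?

Q = 5; profit = $29

Tabulate TR − TC: Q=0: -38; Q=1: -41; Q=2: -25; Q=3: 1; Q=4: 22; Q=5: 29; Q=6: 6; Q=7: -57; Q=8: -175.
Profit is maximized at Q = 5. AVC there is 148/5 = $29.60 ≤ P, so producing beats shutting down (which would give -$38).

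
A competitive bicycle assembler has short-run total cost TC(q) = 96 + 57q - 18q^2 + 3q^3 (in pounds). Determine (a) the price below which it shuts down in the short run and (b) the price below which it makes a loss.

Shutdown price = £30; break-even price = £57

Shutdown price = min AVC. AVC = 57 - 18q + 3q^2, with vertex at q = 3 and minimum £30.
ATC = 96/q + 57 - 18q + 3q^2. Setting dATC/dq = −96/q^2 − 18 + 6q = 0 gives q = 4 (since 6·4^3 − 18·4^2 = 96).
min ATC = 96/4 + 57 − 18·4 + 3·4^2 = £57. That is the break-even price.
For £30 ≤ P < £57 the firm produces at a loss; below £30 it shuts down.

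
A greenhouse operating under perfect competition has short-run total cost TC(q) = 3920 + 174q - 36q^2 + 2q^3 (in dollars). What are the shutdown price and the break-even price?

AVC = 174 - 36q + 2q^2; minimized at q = 9, giving min AVC = $12. That is the shutdown price.
ATC = 3920/q + 174 - 36q + 2q^2. Setting dATC/dq = −3920/q^2 − 36 + 4q = 0 gives q = 14 (since 4·14^3 − 36·14^2 = 3920).
min ATC = 3920/14 + 174 − 36·14 + 2·14^2 = $342. That is the break-even price.
For $12 ≤ P < $342 the firm produces at a loss; below $12 it shuts down.

Shutdown price = $12; break-even price = $342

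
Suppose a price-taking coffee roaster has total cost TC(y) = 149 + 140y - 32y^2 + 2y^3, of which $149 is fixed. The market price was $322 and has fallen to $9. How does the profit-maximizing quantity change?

Output falls from 13 to 0 (the firm shuts down)

MC = 140 - 64y + 6y^2; the shutdown threshold is min AVC = $12 (at y = 8).
At P = $322 ≥ min AVC, set P = MC on the rising branch: y = 13.
At P = $9 < min AVC = $12, price no longer covers variable cost at any output, so the firm shuts down: y = 0.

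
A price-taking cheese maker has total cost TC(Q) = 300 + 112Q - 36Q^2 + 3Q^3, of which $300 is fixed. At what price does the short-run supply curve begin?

$4 per unit

The firm shuts down when price falls below the minimum of average variable cost. AVC = VC/Q = 112 - 36Q + 3Q^2.
At the minimum of AVC, MC = AVC. MC = 112 - 72Q + 9Q^2; setting MC = AVC gives 6Q^2 - 36Q = 0, so Q = 6. min AVC = 4.
For P < $4 the firm produces nothing.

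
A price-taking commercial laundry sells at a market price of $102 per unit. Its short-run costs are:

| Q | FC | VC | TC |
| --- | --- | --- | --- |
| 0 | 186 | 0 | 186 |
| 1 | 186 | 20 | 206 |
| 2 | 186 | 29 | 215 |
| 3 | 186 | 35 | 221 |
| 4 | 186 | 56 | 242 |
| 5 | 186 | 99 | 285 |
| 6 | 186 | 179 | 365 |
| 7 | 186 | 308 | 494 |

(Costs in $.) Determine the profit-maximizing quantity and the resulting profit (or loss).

Q = 6; profit = $247

Tabulate TR − TC: Q=0: -186; Q=1: -104; Q=2: -11; Q=3: 85; Q=4: 166; Q=5: 225; Q=6: 247; Q=7: 220.
Profit is maximized at Q = 6. AVC there is 179/6 = $29.83 ≤ P, so producing beats shutting down (which would give -$186).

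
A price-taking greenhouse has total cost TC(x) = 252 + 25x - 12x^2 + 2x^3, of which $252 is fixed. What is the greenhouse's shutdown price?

Short-run supply begins at min AVC. From VC = 25x - 12x^2 + 2x^3, AVC = 25 - 12x + 2x^2.
At the minimum of AVC, MC = AVC. MC = 25 - 24x + 6x^2; setting MC = AVC gives 4x^2 - 12x = 0, so x = 3. min AVC = 7.
For P < $7 the firm produces nothing.

$7 per unit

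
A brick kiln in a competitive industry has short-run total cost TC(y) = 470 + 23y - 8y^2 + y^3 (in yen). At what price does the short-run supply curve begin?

The firm shuts down when price falls below the minimum of average variable cost. AVC = VC/y = 23 - 8y + y^2.
At the minimum of AVC, MC = AVC. MC = 23 - 16y + 3y^2; setting MC = AVC gives 2y^2 - 8y = 0, so y = 4. min AVC = 7.
So the shutdown price is ¥7.

¥7 per unit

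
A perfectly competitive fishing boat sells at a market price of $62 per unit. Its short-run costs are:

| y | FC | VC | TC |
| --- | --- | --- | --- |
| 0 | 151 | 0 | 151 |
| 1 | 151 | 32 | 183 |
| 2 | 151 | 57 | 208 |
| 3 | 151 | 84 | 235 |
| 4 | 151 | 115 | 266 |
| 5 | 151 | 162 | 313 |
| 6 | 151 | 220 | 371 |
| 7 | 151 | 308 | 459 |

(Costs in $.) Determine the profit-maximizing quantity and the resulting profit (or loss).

Tabulate TR − TC: y=0: -151; y=1: -121; y=2: -84; y=3: -49; y=4: -18; y=5: -3; y=6: 1; y=7: -25.
Profit is maximized at y = 6. AVC there is 220/6 = $36.67 ≤ P, so producing beats shutting down (which would give -$151).

y = 6; profit = $1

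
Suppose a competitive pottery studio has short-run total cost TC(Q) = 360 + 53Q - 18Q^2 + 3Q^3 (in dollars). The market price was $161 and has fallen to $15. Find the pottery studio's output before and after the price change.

Output falls from 6 to 0 (the firm shuts down)

AVC = 53 - 18Q + 3Q^2, minimized at Q = 3 where min AVC = $26. MC = 53 - 36Q + 9Q^2.
At P = $161 ≥ min AVC, set P = MC on the rising branch: Q = 6.
At P = $15 < min AVC = $26, price no longer covers variable cost at any output, so the firm shuts down: Q = 0.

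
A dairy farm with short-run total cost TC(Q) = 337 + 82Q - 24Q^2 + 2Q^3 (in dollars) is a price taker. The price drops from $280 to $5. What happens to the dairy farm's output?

AVC = 82 - 24Q + 2Q^2, minimized at Q = 6 where min AVC = $10. MC = 82 - 48Q + 6Q^2.
With P = $280 above the shutdown price, P = MC gives Q = 11.
At P = $5 < min AVC = $10, price no longer covers variable cost at any output, so the firm shuts down: Q = 0.

Output falls from 11 to 0 (the firm shuts down)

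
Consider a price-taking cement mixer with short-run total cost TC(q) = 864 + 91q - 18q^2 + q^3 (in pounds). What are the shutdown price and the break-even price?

Shutdown price = min AVC. AVC = 91 - 18q + q^2, with vertex at q = 9 and minimum £10.
ATC = 864/q + 91 - 18q + q^2. Setting dATC/dq = −864/q^2 − 18 + 2q = 0 gives q = 12 (since 2·12^3 − 18·12^2 = 864).
min ATC = 864/12 + 91 − 18·12 + 12^2 = £91. That is the break-even price.
For £10 ≤ P < £91 the firm produces at a loss; below £10 it shuts down.

Shutdown price = £10; break-even price = £91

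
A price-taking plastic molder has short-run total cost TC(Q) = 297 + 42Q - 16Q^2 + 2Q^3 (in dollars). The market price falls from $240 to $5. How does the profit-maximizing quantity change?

MC = 42 - 32Q + 6Q^2; the shutdown threshold is min AVC = $10 (at Q = 4).
At P = $240 ≥ min AVC, set P = MC on the rising branch: Q = 9.
At P = $5 < min AVC = $10, price no longer covers variable cost at any output, so the firm shuts down: Q = 0.

Output falls from 9 to 0 (the firm shuts down)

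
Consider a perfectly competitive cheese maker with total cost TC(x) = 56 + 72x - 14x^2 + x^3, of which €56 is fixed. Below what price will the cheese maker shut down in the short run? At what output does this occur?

The firm shuts down when price falls below the minimum of average variable cost. AVC = VC/x = 72 - 14x + x^2.
At the minimum of AVC, MC = AVC. MC = 72 - 28x + 3x^2; setting MC = AVC gives 2x^2 - 14x = 0, so x = 7. min AVC = 23.
For P < €23 the firm produces nothing.

€23 per unit, at x = 7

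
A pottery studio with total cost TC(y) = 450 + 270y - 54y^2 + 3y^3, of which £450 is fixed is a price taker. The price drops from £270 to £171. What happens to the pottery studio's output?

AVC = 270 - 54y + 3y^2, minimized at y = 9 where min AVC = £27. MC = 270 - 108y + 9y^2.
With P = £270 above the shutdown price, P = MC gives y = 12.
At P = £171 ≥ min AVC, set P = MC: y = 11. The firm stays open but cuts output.

Output falls from 12 to 11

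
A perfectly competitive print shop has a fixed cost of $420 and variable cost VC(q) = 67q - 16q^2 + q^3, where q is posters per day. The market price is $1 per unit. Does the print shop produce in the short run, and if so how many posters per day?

Shut down

Variable cost is VC = 67q - 16q^2 + q^3, so AVC = VC/q = 67 - 16q + q^2 and MC = dTC/dq = 67 - 32q + 3q^2.
AVC hits its minimum where MC = AVC, at q = 8, giving min AVC = 67 - 16·8 + 8^2 = $3.
Since P = $1 < min AVC = $3, price fails to cover variable cost at any output.
Best response: produce nothing and absorb the $420 fixed cost.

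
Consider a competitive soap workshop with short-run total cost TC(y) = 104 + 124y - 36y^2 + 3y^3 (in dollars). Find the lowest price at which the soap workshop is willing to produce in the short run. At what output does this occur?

$16 per unit, at y = 6

Short-run supply begins at min AVC. From VC = 124y - 36y^2 + 3y^3, AVC = 124 - 36y + 3y^2.
dAVC/dy = -36 + 6y = 0 gives y = 6. min AVC = 124 - 36·6 + 3·6^2 = 16.
The firm shuts down for any P below $16.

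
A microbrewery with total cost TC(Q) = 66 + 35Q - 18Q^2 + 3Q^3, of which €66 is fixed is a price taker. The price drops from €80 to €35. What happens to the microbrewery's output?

Output falls from 5 to 4

MC = 35 - 36Q + 9Q^2; the shutdown threshold is min AVC = €8 (at Q = 3).
With P = €80 above the shutdown price, P = MC gives Q = 5.
At P = €35 ≥ min AVC, set P = MC: Q = 4. The firm stays open but cuts output.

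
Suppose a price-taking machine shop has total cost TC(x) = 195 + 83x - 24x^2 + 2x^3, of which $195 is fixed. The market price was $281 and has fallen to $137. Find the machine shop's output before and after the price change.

Output falls from 11 to 9

AVC = 83 - 24x + 2x^2, minimized at x = 6 where min AVC = $11. MC = 83 - 48x + 6x^2.
With P = $281 above the shutdown price, P = MC gives x = 11.
At P = $137 ≥ min AVC, set P = MC: x = 9. The firm stays open but cuts output.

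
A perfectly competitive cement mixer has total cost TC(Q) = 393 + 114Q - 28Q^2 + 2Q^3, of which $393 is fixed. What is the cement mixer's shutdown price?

$16 per unit

Short-run supply begins at min AVC. From VC = 114Q - 28Q^2 + 2Q^3, AVC = 114 - 28Q + 2Q^2.
dAVC/dQ = -28 + 4Q = 0 gives Q = 7. min AVC = 114 - 28·7 + 2·7^2 = 16.
So the shutdown price is $16.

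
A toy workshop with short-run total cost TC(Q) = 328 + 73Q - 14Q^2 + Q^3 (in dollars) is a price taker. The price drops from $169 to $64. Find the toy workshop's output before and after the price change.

AVC = 73 - 14Q + Q^2, minimized at Q = 7 where min AVC = $24. MC = 73 - 28Q + 3Q^2.
At P = $169 ≥ min AVC, set P = MC on the rising branch: Q = 12.
At P = $64 ≥ min AVC, set P = MC: Q = 9. The firm stays open but cuts output.

Output falls from 12 to 9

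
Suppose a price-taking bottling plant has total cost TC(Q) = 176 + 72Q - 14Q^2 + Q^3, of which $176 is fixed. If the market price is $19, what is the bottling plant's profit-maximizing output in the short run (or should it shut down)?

Shut down

Strip out fixed cost: VC = 72Q - 14Q^2 + Q^3. Then AVC = 72 - 14Q + Q^2 and MC = 72 - 28Q + 3Q^2.
AVC hits its minimum where MC = AVC, at Q = 7, giving min AVC = 72 - 14·7 + 7^2 = $23.
Since P = $19 < min AVC = $23, price fails to cover variable cost at any output.
The firm minimizes its loss by shutting down and losing only its fixed cost of $176.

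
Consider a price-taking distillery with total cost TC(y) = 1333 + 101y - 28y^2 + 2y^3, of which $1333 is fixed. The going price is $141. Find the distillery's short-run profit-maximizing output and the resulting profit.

AVC = 101 - 28y + 2y^2 has its minimum $3 at y = 7; price $141 clears that bar, so the firm operates.
MC = 101 - 56y + 6y^2. Setting P = MC and taking the root on the rising branch gives y* = 10.
TR = 141·10 = 1410. TC = 1333 + 210 = 1543. Profit = 1410 − 1543 = -$133.
Shutting down would mean losing the fixed cost of $1333, so operating at a loss of $133 is better by $1200.

Profit = -$133 at y = 10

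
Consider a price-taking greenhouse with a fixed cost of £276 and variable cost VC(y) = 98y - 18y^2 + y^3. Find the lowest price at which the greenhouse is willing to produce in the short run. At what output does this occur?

£17 per unit, at y = 9

Short-run supply begins at min AVC. From VC = 98y - 18y^2 + y^3, AVC = 98 - 18y + y^2.
At the minimum of AVC, MC = AVC. MC = 98 - 36y + 3y^2; setting MC = AVC gives 2y^2 - 18y = 0, so y = 9. min AVC = 17.
The firm shuts down for any P below £17.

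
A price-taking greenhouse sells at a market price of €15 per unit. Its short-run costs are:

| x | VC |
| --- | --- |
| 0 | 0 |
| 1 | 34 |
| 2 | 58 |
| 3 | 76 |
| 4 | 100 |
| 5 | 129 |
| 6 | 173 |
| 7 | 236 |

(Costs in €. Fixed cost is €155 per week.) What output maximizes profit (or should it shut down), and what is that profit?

x = 0 (shut down); profit = -€155

Tabulate TR − TC: x=0: -155; x=1: -174; x=2: -183; x=3: -186; x=4: -195; x=5: -209; x=6: -238; x=7: -286.
Profit is highest at x = 0. Equivalently, the lowest AVC in the table is 100/4 ≈ €25 at x = 4, and P = €15 falls below it — price never covers variable cost, so the firm shuts down and loses only its fixed cost.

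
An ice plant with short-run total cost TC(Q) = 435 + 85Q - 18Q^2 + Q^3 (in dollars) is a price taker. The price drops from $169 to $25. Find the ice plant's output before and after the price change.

Output falls from 14 to 10

AVC = 85 - 18Q + Q^2, minimized at Q = 9 where min AVC = $4. MC = 85 - 36Q + 3Q^2.
With P = $169 above the shutdown price, P = MC gives Q = 14.
At P = $25 ≥ min AVC, set P = MC: Q = 10. The firm stays open but cuts output.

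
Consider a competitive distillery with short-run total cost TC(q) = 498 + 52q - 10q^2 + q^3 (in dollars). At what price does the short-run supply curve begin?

Short-run supply begins at min AVC. From VC = 52q - 10q^2 + q^3, AVC = 52 - 10q + q^2.
At the minimum of AVC, MC = AVC. MC = 52 - 20q + 3q^2; setting MC = AVC gives 2q^2 - 10q = 0, so q = 5. min AVC = 27.
For P < $27 the firm produces nothing.

$27 per unit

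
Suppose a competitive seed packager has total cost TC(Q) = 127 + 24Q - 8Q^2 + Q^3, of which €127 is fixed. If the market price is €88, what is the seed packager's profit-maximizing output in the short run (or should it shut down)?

Produce at Q = 8

From TC, MC = TC'(Q) = 24 - 16Q + 3Q^2 and AVC = VC/Q = 24 - 8Q + Q^2.
The AVC parabola has its vertex at Q = 8/2 = 4, where AVC = 24 - 8·4 + 4^2 = €8.
Because €88 ≥ €8, revenue can cover variable cost; the firm operates.
Set P = MC: 88 = 24 - 16Q + 3Q^2 → -64 - 16Q + 3Q^2 = 0. The roots are Q = -8/3 and Q = 8; the profit-maximizing output is on the rising part of MC, so Q* = 8.
Check: AVC at Q = 8 is €24 ≤ P, so revenue covers variable cost.
Profit = P·Q − TC = 88·8 − 319 = €385.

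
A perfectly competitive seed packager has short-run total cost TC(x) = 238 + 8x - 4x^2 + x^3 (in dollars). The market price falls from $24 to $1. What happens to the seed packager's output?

Output falls from 4 to 0 (the firm shuts down)

MC = 8 - 8x + 3x^2; the shutdown threshold is min AVC = $4 (at x = 2).
At P = $24 ≥ min AVC, set P = MC on the rising branch: x = 4.
At P = $1 < min AVC = $4, price no longer covers variable cost at any output, so the firm shuts down: x = 0.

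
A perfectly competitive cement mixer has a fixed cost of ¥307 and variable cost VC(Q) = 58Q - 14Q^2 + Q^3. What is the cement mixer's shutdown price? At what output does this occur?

¥9 per unit, at Q = 7

The firm shuts down when price falls below the minimum of average variable cost. AVC = VC/Q = 58 - 14Q + Q^2.
At the minimum of AVC, MC = AVC. MC = 58 - 28Q + 3Q^2; setting MC = AVC gives 2Q^2 - 14Q = 0, so Q = 7. min AVC = 9.
For P < ¥9 the firm produces nothing.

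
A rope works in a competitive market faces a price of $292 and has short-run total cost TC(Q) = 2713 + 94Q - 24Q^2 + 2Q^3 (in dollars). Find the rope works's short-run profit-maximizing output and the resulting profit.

AVC = 94 - 24Q + 2Q^2; min AVC = $22 at Q = 6. Since P = $292 ≥ min AVC, the firm produces.
With MC = 94 - 48Q + 6Q^2, P = MC on the upward-sloping part at Q* = 11.
TR = 292·11 = 3212. TC = 2713 + 792 = 3505. Profit = 3212 − 3505 = -$293.
Shutting down would mean losing the fixed cost of $2713, so operating at a loss of $293 is better by $2420.

Profit = -$293 at Q = 11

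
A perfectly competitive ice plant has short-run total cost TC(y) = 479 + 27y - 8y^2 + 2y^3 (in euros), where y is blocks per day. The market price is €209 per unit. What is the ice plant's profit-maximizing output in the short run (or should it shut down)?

Variable cost is VC = 27y - 8y^2 + 2y^3, so AVC = VC/y = 27 - 8y + 2y^2 and MC = dTC/dy = 27 - 16y + 6y^2.
The AVC parabola has its vertex at y = 8/4 = 2, where AVC = 27 - 8·2 + 2·2^2 = €19.
P = €209 exceeds min AVC = €19, so the firm stays open.
Set P = MC: 209 = 27 - 16y + 6y^2 → -182 - 16y + 6y^2 = 0. The roots are y = -13/3 and y = 7; the profit-maximizing output is on the rising part of MC, so y* = 7.
Check: AVC at y = 7 is €69 ≤ P, so revenue covers variable cost.
Profit = P·y − TC = 209·7 − 962 = €501.

Produce at y = 7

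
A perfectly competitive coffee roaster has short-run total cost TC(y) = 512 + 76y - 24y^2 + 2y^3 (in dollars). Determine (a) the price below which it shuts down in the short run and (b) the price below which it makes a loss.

Shutdown price = $4; break-even price = $76

AVC = 76 - 24y + 2y^2; minimized at y = 6, giving min AVC = $4. That is the shutdown price.
ATC = 512/y + 76 - 24y + 2y^2. Setting dATC/dy = −512/y^2 − 24 + 4y = 0 gives y = 8 (since 4·8^3 − 24·8^2 = 512).
min ATC = 512/8 + 76 − 24·8 + 2·8^2 = $76. That is the break-even price.
For $4 ≤ P < $76 the firm produces at a loss; below $4 it shuts down.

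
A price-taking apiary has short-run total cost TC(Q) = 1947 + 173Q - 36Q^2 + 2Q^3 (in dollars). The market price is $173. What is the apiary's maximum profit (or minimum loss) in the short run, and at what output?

Profit = -$219 at Q = 12

AVC = 173 - 36Q + 2Q^2 has its minimum $11 at Q = 9; price $173 clears that bar, so the firm operates.
With MC = 173 - 72Q + 6Q^2, P = MC on the upward-sloping part at Q* = 12.
TR = 173·12 = 2076. TC = 1947 + 348 = 2295. Profit = 2076 − 2295 = -$219.
That loss of $219 beats the $1947 the firm would lose by shutting down; producing recovers $1728 of fixed cost.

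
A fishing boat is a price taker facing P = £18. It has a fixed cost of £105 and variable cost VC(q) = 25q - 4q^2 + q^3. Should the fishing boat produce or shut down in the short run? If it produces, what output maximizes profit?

Strip out fixed cost: VC = 25q - 4q^2 + q^3. Then AVC = 25 - 4q + q^2 and MC = 25 - 8q + 3q^2.
The AVC parabola has its vertex at q = 4/2 = 2, where AVC = 25 - 4·2 + 2^2 = £21.
Since P = £18 < min AVC = £21, price fails to cover variable cost at any output.
Best response: produce nothing and absorb the £105 fixed cost.

Shut down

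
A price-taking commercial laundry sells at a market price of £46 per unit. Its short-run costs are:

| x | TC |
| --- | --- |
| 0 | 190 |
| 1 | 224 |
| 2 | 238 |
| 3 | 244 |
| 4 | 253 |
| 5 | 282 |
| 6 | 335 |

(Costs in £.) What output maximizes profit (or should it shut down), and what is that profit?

x = 5; profit = -£52

Profit at each row (π = 46x − TC): x=0: -190; x=1: -178; x=2: -146; x=3: -106; x=4: -69; x=5: -52; x=6: -59.
Profit is maximized at x = 5. AVC there is 92/5 = £18.40 ≤ P, so producing beats shutting down (which would give -£190).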